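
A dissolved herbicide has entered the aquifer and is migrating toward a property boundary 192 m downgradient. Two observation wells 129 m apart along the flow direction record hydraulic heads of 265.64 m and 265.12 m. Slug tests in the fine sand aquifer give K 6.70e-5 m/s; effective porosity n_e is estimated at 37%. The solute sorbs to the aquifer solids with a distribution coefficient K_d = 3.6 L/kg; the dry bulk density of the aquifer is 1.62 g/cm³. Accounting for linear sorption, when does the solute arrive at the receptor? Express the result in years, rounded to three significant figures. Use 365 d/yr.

140 years

Hydraulic gradient i = (265.64 − 265.12) / 129 = 0.52 / 129 = 0.004031
K = 6.70e-5 m/s × 86400 s/d = 5.789 m/d
Darcy flux q = K·i = 5.789 × 0.004031 = 0.02333 m/d
v = Ki/n = 5.789·0.004031/0.37 = 0.06307 m/d
Retardation R = 1 + ρ_b·K_d/n = 1 + 1.62×3.6/0.37 = 16.76
Contaminant velocity v_c = v/R = 0.06307/16.76 = 0.003762 m/d
t = L/v_c = 192/0.003762 = 51030 d
   = 51030/365 = 140 yr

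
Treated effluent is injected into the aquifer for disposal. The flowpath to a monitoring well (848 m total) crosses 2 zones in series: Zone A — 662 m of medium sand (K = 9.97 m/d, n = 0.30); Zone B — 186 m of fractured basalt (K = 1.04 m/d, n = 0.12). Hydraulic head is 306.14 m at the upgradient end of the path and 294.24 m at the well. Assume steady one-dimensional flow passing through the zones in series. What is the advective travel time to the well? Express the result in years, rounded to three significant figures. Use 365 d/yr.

Total head drop ΔH = 306.14 − 294.24 = 11.90 m
Steady 1-D flow in series ⇒ the Darcy flux q is identical in every zone and the zone head losses add (resistances L/K in series).
Σ(L/K) = 662/9.97 + 186/1.04 = 66.40 + 178.8 = 245.2 d
q = ΔH / Σ(L/K) = 11.90 / 245.2 = 0.04852 m/d (same in every zone)
Zone A: v = q/n = 0.04852/0.30 = 0.1617 m/d → t_A = 662/0.1617 = 4093 d
Zone B: v = q/n = 0.04852/0.12 = 0.4044 m/d → t_B = 186/0.4044 = 460.0 d
Total t = 4093 + 460.0 = 4553 d
   = 4553 / 365 = 12.5 yr

12.5 years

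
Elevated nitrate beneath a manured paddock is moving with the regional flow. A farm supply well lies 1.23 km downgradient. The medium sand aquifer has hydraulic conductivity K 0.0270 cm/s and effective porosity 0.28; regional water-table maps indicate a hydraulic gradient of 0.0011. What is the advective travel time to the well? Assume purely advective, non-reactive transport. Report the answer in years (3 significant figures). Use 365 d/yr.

K = 0.0270 cm/s × 864 = 23.33 m/d
q = Ki = 23.33 × 0.0011 = 0.02566 m/d
v = Ki/n = 23.33·0.0011/0.28 = 0.09165 m/d
L = 1.23 km = 1230 m
t = L / v = 1230 / 0.09165 = 13420 d
   = 13420 / 365 = 36.8 yr

36.8 years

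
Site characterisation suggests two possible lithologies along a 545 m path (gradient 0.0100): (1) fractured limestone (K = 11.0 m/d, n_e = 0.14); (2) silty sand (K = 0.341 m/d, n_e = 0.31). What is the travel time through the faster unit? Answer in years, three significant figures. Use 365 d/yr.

Unit 1 (fractured limestone): v = 11.0×0.010/0.14 = 0.7857 m/d, t = 545/0.7857 = 693.6 d
Unit 2 (silty sand): v = 0.341×0.010/0.31 = 0.01100 m/d, t = 545/0.01100 = 49550 d
Faster: 693.6 d / 365 = 1.90 yr

1.90 years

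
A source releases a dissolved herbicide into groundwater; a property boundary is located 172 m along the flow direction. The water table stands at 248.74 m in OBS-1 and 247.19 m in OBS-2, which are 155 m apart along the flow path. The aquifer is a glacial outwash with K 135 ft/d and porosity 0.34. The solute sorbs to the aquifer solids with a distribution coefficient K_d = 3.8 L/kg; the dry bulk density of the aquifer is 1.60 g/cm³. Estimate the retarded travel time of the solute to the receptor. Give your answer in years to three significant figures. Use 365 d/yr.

7.35 years

Hydraulic gradient i = (248.74 − 247.19) / 155 = 1.55 / 155 = 0.01000
K = 135 ft/d × 0.3048 = 41.15 m/d
q = Ki = 41.15 × 0.01000 = 0.4115 m/d
v = Ki/n = 41.15·0.01000/0.34 = 1.210 m/d
Retardation R = 1 + ρ_b·K_d/n = 1 + 1.60×3.8/0.34 = 18.88
Contaminant velocity v_c = v/R = 1.210/18.88 = 0.06409 m/d
t = L/v_c = 172/0.06409 = 2684 d
   = 2684/365 = 7.35 yr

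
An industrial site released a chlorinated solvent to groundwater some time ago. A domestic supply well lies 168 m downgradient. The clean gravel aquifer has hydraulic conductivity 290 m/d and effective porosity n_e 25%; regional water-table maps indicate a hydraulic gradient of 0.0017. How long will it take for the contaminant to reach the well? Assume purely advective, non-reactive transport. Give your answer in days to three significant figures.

85.2 days

Darcy flux q = K·i = 290 × 0.0017 = 0.4930 m/d
v_s = q/n_e = 0.4930/0.25 = 1.972 m/d
t = L / v = 168 / 1.972 = 85.19 d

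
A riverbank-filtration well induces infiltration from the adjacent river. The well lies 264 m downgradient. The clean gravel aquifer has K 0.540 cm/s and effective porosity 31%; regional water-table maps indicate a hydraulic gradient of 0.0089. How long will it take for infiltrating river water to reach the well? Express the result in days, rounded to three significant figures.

K = 0.540 cm/s × 864 = 466.6 m/d
q = Ki = 466.6 × 0.0089 = 4.152 m/d
v_s = q/n_e = 4.152/0.31 = 13.39 m/d
t = L / v = 264 / 13.39 = 19.71 d

19.7 days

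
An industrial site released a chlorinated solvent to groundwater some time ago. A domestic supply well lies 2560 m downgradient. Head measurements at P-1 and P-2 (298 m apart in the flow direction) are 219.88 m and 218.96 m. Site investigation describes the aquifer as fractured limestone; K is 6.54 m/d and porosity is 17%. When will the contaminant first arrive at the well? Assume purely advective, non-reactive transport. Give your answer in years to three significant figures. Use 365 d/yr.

59.1 years

Hydraulic gradient i = (219.88 − 218.96) / 298 = 0.92 / 298 = 0.003087
Darcy flux q = K·i = 6.54 × 0.003087 = 0.02019 m/d
Seepage velocity v = q / n = 0.02019 / 0.17 = 0.1188 m/d
t = L / v = 2560 / 0.1188 = 21550 d
   = 21550 / 365 = 59.1 yr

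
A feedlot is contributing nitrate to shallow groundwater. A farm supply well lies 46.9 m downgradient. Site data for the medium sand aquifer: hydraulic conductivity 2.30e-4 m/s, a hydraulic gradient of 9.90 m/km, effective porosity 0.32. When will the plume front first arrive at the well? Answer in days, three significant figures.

K = 2.30e-4 m/s × 86400 s/d = 19.87 m/d
Specific discharge q = 19.87 × 0.0099 = 0.1967 m/d
v = Ki/n = 19.87·0.0099/0.32 = 0.6148 m/d
t = L / v = 46.9 / 0.6148 = 76.29 d

76.3 days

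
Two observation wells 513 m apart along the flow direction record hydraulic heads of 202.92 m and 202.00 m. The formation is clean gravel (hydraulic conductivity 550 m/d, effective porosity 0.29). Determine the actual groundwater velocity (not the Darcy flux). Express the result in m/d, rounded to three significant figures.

3.40 m/d

Hydraulic gradient i = (202.92 − 202.00) / 513 = 0.92 / 513 = 0.001793
Specific discharge q = 550 × 0.001793 = 0.9864 m/d
v = Ki/n = 550·0.001793/0.29 = 3.401 m/d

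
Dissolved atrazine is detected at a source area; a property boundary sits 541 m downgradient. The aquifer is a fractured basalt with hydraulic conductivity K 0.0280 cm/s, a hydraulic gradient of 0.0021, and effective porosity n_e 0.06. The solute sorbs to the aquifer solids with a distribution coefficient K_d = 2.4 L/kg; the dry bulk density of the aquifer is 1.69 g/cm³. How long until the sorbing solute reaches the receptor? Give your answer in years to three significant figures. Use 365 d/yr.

120 years

K = 0.0280 cm/s × 864 = 24.19 m/d
Specific discharge q = 24.19 × 0.0021 = 0.05080 m/d
Average linear velocity = 0.05080 / 0.06 = 0.8467 m/d
Retardation R = 1 + ρ_b·K_d/n = 1 + 1.69×2.4/0.06 = 68.60
Contaminant velocity v_c = v/R = 0.8467/68.60 = 0.01234 m/d
t = L/v_c = 541/0.01234 = 43830 d
   = 43830/365 = 120 yr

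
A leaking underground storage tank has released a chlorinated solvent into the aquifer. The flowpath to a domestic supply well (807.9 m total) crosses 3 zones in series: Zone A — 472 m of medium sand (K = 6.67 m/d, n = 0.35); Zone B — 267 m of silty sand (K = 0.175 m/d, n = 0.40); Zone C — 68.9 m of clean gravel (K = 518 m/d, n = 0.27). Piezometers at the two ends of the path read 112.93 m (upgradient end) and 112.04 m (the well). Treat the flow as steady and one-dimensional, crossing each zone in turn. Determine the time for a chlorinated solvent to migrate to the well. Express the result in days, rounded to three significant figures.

Total head drop ΔH = 112.93 − 112.04 = 0.89 m
Continuity: the same q passes through each zone, so ΔH = q·Σ(L_j/K_j) — the zones act as resistances in series.
Σ(L/K) = 472/6.67 + 267/0.175 + 68.9/518 = 70.76 + 1526 + 0.1330 = 1597 d
q = ΔH / Σ(L/K) = 0.89 / 1597 = 5.574e-4 m/d (same in every zone)
Zone A: v = q/n = 5.574e-4/0.35 = 0.001593 m/d → t_A = 472/0.001593 = 296400 d
Zone B: v = q/n = 5.574e-4/0.40 = 0.001394 m/d → t_B = 267/0.001394 = 191600 d
Zone C: v = q/n = 5.574e-4/0.27 = 0.002065 m/d → t_C = 68.9/0.002065 = 33370 d
Total t = 296400 + 191600 + 33370 = 521300 d

521000 days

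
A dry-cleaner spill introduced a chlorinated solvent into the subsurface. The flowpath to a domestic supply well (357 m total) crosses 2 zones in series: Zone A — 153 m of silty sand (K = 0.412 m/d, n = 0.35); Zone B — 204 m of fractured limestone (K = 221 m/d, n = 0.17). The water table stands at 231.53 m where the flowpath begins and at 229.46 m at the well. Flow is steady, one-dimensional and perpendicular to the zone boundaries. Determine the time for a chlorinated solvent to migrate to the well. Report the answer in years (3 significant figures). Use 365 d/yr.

43.5 years

Total head drop ΔH = 231.53 − 229.46 = 2.07 m
Continuity: the same q passes through each zone, so ΔH = q·Σ(L_j/K_j) — the zones act as resistances in series.
Σ(L/K) = 153/0.412 + 204/221 = 371.4 + 0.9231 = 372.3 d
q = ΔH / Σ(L/K) = 2.07 / 372.3 = 0.005560 m/d (same in every zone)
Zone A: v = q/n = 0.005560/0.35 = 0.01589 m/d → t_A = 153/0.01589 = 9631 d
Zone B: v = q/n = 0.005560/0.17 = 0.03271 m/d → t_B = 204/0.03271 = 6237 d
Total t = 9631 + 6237 = 15870 d
   = 15870 / 365 = 43.5 yr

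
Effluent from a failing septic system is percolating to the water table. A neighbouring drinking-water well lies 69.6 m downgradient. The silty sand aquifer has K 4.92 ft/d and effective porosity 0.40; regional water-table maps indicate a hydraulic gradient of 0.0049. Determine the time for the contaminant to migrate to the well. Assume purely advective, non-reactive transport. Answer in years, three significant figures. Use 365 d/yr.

K = 4.92 ft/d × 0.3048 = 1.500 m/d
Darcy flux q = K·i = 1.500 × 0.0049 = 0.007348 m/d
Average linear velocity = 0.007348 / 0.40 = 0.01837 m/d
t = L / v = 69.6 / 0.01837 = 3789 d
   = 3789 / 365 = 10.4 yr

10.4 years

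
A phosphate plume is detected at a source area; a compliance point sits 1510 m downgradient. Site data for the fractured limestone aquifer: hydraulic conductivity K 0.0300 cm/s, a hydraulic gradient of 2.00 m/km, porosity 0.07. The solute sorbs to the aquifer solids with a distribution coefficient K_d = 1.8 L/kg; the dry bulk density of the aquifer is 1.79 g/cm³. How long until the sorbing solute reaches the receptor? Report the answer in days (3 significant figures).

95900 days

K = 0.0300 cm/s × 864 = 25.92 m/d
Darcy flux q = K·i = 25.92 × 0.0020 = 0.05184 m/d
Average linear velocity = 0.05184 / 0.07 = 0.7406 m/d
Retardation R = 1 + ρ_b·K_d/n = 1 + 1.79×1.8/0.07 = 47.03
Contaminant velocity v_c = v/R = 0.7406/47.03 = 0.01575 m/d
t = L/v_c = 1510/0.01575 = 95890 d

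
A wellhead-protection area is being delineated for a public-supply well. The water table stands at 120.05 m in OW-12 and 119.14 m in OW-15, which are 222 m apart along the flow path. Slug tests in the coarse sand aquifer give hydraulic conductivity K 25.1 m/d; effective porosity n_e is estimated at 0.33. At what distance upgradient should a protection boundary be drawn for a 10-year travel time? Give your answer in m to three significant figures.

1140 m

Hydraulic gradient i = (120.05 − 119.14) / 222 = 0.91 / 222 = 0.004099
Specific discharge q = 25.1 × 0.004099 = 0.1029 m/d
Seepage velocity v = q / n = 0.1029 / 0.33 = 0.3118 m/d
T = 10 yr × 365 = 3650 d
L = v × T = 0.3118 × 3650 = 1138 m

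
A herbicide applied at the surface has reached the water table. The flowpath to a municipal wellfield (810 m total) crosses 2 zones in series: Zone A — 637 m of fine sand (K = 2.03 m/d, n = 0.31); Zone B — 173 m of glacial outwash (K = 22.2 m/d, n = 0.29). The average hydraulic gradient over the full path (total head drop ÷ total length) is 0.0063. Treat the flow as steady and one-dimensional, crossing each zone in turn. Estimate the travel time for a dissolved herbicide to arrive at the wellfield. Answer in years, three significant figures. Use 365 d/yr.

Continuity: the same q passes through each zone, so ΔH = q·Σ(L_j/K_j) — the zones act as resistances in series.
Σ(L/K) = 637/2.03 + 173/22.2 = 313.8 + 7.793 = 321.6 d
K_eq = L_total / Σ(L/K) = 810 / 321.6 = 2.519 m/d
q = K_eq · i = 2.519 × 0.0063 = 0.01587 m/d (same in every zone)
Zone A: v = q/n = 0.01587/0.31 = 0.05119 m/d → t_A = 637/0.05119 = 12440 d
Zone B: v = q/n = 0.01587/0.29 = 0.05472 m/d → t_B = 173/0.05472 = 3162 d
Total t = 12440 + 3162 = 15610 d
   = 15610 / 365 = 42.8 yr

42.8 years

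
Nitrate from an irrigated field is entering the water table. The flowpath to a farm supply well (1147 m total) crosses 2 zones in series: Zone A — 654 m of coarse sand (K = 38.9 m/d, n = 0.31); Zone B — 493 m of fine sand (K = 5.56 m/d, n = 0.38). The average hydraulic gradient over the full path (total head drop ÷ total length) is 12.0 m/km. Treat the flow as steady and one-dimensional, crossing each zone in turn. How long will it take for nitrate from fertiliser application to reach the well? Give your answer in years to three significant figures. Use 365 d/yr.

8.19 years

For zones in series the flux q is common to all zones; the equivalent conductivity is the harmonic (thickness-weighted) mean, K_eq = L_total / Σ(L_j/K_j).
Σ(L/K) = 654/38.9 + 493/5.56 = 16.81 + 88.67 = 105.5 d
K_eq = L_total / Σ(L/K) = 1147 / 105.5 = 10.87 m/d
q = K_eq · i = 10.87 × 0.012 = 0.1305 m/d (same in every zone)
Zone A: v = q/n = 0.1305/0.31 = 0.4209 m/d → t_A = 654/0.4209 = 1554 d
Zone B: v = q/n = 0.1305/0.38 = 0.3434 m/d → t_B = 493/0.3434 = 1436 d
Total t = 1554 + 1436 = 2989 d
   = 2989 / 365 = 8.19 yr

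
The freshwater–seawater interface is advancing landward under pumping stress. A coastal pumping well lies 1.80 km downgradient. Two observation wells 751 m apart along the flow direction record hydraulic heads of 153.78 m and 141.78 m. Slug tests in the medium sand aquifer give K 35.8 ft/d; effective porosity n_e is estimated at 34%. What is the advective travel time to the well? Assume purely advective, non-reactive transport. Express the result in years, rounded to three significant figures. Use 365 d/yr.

9.62 years

Hydraulic gradient i = (153.78 − 141.78) / 751 = 12.00 / 751 = 0.01598
K = 35.8 ft/d × 0.3048 = 10.91 m/d
Darcy flux q = K·i = 10.91 × 0.01598 = 0.1744 m/d
Average linear velocity = 0.1744 / 0.34 = 0.5128 m/d
L = 1.80 km = 1800 m
t = L / v = 1800 / 0.5128 = 3510 d
   = 3510 / 365 = 9.62 yr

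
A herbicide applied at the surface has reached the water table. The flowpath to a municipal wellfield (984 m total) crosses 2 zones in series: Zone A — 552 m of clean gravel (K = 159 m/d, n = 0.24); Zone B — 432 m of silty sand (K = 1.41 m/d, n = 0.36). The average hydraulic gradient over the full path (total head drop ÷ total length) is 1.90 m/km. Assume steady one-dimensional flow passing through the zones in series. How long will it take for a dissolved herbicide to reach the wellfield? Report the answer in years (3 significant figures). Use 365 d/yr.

131 years

Steady 1-D flow in series ⇒ the Darcy flux q is identical in every zone and the zone head losses add (resistances L/K in series).
Σ(L/K) = 552/159 + 432/1.41 = 3.472 + 306.4 = 309.9 d
K_eq = L_total / Σ(L/K) = 984 / 309.9 = 3.176 m/d
q = K_eq · i = 3.176 × 0.0019 = 0.006034 m/d (same in every zone)
Zone A: v = q/n = 0.006034/0.24 = 0.02514 m/d → t_A = 552/0.02514 = 21960 d
Zone B: v = q/n = 0.006034/0.36 = 0.01676 m/d → t_B = 432/0.01676 = 25770 d
Total t = 21960 + 25770 = 47730 d
   = 47730 / 365 = 131 yr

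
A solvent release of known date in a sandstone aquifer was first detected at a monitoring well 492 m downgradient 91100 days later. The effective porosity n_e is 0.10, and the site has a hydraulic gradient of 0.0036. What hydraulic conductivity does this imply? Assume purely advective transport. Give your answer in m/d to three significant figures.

v = L / t = 492 / 91100 = 0.005401 m/d
K = v · n / i = 0.005401 × 0.10 / 0.0036 = 0.150 m/d

0.150 m/d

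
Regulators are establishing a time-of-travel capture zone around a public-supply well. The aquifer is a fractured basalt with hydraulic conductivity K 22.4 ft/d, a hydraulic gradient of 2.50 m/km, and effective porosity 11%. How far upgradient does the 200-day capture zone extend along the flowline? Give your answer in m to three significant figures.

31.0 m

K = 22.4 ft/d × 0.3048 = 6.828 m/d
Darcy flux q = K·i = 6.828 × 0.0025 = 0.01707 m/d
Average linear velocity = 0.01707 / 0.11 = 0.1552 m/d
L = v × T = 0.1552 × 200 = 31.03 m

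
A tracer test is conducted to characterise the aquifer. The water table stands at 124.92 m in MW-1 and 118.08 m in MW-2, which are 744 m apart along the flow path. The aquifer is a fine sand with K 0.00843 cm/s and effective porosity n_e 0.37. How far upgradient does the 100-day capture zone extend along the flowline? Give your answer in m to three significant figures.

18.1 m

Hydraulic gradient i = (124.92 − 118.08) / 744 = 6.84 / 744 = 0.009194
K = 0.00843 cm/s × 864 = 7.284 m/d
Specific discharge q = 7.284 × 0.009194 = 0.06696 m/d
v_s = q/n_e = 0.06696/0.37 = 0.1810 m/d
L = v × T = 0.1810 × 100 = 18.10 m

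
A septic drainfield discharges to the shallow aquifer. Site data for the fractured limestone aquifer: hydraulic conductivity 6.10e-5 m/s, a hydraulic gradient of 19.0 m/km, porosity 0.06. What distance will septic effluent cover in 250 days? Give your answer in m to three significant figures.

417 m

K = 6.10e-5 m/s × 86400 s/d = 5.270 m/d
Specific discharge q = 5.270 × 0.019 = 0.1001 m/d
v = Ki/n = 5.270·0.019/0.06 = 1.669 m/d
L = v × T = 1.669 × 250 = 417.2 m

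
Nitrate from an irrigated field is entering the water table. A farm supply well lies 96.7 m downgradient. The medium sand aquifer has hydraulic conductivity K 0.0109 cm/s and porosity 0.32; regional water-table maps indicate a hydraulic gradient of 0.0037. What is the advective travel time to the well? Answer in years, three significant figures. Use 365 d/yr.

K = 0.0109 cm/s × 864 = 9.418 m/d
Specific discharge q = 9.418 × 0.0037 = 0.03485 m/d
v_s = q/n_e = 0.03485/0.32 = 0.1089 m/d
t = L / v = 96.7 / 0.1089 = 888.0 d
   = 888.0 / 365 = 2.43 yr

2.43 years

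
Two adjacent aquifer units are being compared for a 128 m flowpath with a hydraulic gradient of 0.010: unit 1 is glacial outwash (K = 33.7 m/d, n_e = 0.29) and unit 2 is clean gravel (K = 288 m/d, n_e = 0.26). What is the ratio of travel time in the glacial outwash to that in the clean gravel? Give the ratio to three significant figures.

Unit 1 (glacial outwash): v = 33.7×0.010/0.29 = 1.162 m/d, t = 128/1.162 = 110.1 d
Unit 2 (clean gravel): v = 288×0.010/0.26 = 11.08 m/d, t = 128/11.08 = 11.56 d
t(glacial outwash) / t(clean gravel) = 110.1/11.56 = 9.53

9.53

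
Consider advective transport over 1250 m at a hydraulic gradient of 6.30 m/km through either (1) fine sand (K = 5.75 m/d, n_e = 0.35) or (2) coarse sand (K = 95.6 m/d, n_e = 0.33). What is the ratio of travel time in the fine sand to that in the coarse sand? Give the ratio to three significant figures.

Unit 1 (fine sand): v = 5.75×0.0063/0.35 = 0.1035 m/d, t = 1250/0.1035 = 12080 d
Unit 2 (coarse sand): v = 95.6×0.0063/0.33 = 1.825 m/d, t = 1250/1.825 = 684.9 d
t(fine sand) / t(coarse sand) = 12080/684.9 = 17.6

17.6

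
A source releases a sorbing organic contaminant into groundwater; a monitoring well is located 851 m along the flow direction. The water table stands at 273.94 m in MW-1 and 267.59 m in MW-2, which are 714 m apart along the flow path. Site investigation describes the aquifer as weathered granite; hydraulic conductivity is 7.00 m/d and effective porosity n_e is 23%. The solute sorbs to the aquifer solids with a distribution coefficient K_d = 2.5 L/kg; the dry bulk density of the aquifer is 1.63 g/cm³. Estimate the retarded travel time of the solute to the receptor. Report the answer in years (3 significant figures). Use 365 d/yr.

Hydraulic gradient i = (273.94 − 267.59) / 714 = 6.35 / 714 = 0.008894
Darcy flux q = K·i = 7.00 × 0.008894 = 0.06225 m/d
Seepage velocity v = q / n = 0.06225 / 0.23 = 0.2707 m/d
Retardation R = 1 + ρ_b·K_d/n = 1 + 1.63×2.5/0.23 = 18.72
Contaminant velocity v_c = v/R = 0.2707/18.72 = 0.01446 m/d
t = L/v_c = 851/0.01446 = 58850 d
   = 58850/365 = 161 yr

161 years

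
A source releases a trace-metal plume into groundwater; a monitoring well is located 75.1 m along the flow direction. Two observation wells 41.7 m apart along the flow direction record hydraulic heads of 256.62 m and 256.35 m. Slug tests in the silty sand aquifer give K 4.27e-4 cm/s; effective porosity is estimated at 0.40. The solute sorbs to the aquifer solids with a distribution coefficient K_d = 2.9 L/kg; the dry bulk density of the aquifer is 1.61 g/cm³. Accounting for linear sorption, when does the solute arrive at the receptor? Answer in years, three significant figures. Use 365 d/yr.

437 years

Hydraulic gradient i = (256.62 − 256.35) / 41.7 = 0.27 / 41.7 = 0.006475
K = 4.27e-4 cm/s × 864 = 0.3689 m/d
q = Ki = 0.3689 × 0.006475 = 0.002389 m/d
Seepage velocity v = q / n = 0.002389 / 0.40 = 0.005972 m/d
Retardation R = 1 + ρ_b·K_d/n = 1 + 1.61×2.9/0.40 = 12.67
Contaminant velocity v_c = v/R = 0.005972/12.67 = 4.712e-4 m/d
t = L/v_c = 75.1/4.712e-4 = 159400 d
   = 159400/365 = 437 yr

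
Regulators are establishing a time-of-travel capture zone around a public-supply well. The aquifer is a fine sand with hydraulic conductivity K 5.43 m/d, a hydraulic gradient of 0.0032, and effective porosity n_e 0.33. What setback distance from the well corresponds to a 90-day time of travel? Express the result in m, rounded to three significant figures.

Darcy flux q = K·i = 5.43 × 0.0032 = 0.01738 m/d
v = Ki/n = 5.43·0.0032/0.33 = 0.05265 m/d
L = v × T = 0.05265 × 90 = 4.739 m

4.74 m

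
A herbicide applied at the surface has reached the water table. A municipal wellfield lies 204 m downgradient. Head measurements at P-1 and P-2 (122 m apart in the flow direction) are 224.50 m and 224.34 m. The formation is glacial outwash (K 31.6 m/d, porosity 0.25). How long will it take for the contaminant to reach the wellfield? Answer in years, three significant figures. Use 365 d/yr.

Hydraulic gradient i = (224.50 − 224.34) / 122 = 0.16 / 122 = 0.001311
Specific discharge q = 31.6 × 0.001311 = 0.04144 m/d
Average linear velocity = 0.04144 / 0.25 = 0.1658 m/d
t = L / v = 204 / 0.1658 = 1231 d
   = 1231 / 365 = 3.37 yr

3.37 years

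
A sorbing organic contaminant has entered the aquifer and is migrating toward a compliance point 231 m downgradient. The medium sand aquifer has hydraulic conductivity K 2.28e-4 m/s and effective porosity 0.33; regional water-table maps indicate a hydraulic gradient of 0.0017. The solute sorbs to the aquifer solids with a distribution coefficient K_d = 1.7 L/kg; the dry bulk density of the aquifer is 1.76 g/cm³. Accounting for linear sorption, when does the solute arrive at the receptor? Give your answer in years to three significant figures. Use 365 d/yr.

62.8 years

K = 2.28e-4 m/s × 86400 s/d = 19.70 m/d
Darcy flux q = K·i = 19.70 × 0.0017 = 0.03349 m/d
v = Ki/n = 19.70·0.0017/0.33 = 0.1015 m/d
Retardation R = 1 + ρ_b·K_d/n = 1 + 1.76×1.7/0.33 = 10.07
Contaminant velocity v_c = v/R = 0.1015/10.07 = 0.01008 m/d
t = L/v_c = 231/0.01008 = 22910 d
   = 22910/365 = 62.8 yr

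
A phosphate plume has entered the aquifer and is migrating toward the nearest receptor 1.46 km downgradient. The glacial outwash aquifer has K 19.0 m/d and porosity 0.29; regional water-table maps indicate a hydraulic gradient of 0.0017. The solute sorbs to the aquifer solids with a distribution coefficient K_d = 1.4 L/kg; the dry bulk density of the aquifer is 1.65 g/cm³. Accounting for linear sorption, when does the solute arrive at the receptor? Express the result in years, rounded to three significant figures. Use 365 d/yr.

322 years

q = Ki = 19.0 × 0.0017 = 0.03230 m/d
Seepage velocity v = q / n = 0.03230 / 0.29 = 0.1114 m/d
Retardation R = 1 + ρ_b·K_d/n = 1 + 1.65×1.4/0.29 = 8.966
Contaminant velocity v_c = v/R = 0.1114/8.966 = 0.01242 m/d
L = 1.46 km = 1460 m
t = L/v_c = 1460/0.01242 = 117500 d
   = 117500/365 = 322 yr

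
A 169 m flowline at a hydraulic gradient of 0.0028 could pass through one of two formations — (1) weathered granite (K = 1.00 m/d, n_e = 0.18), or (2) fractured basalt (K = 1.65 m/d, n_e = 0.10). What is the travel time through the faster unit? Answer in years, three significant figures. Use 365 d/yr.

Unit 1 (weathered granite): v = 1.00×0.0028/0.18 = 0.01556 m/d, t = 169/0.01556 = 10860 d
Unit 2 (fractured basalt): v = 1.65×0.0028/0.10 = 0.04620 m/d, t = 169/0.04620 = 3658 d
Faster: 3658 d / 365 = 10.0 yr

10.0 years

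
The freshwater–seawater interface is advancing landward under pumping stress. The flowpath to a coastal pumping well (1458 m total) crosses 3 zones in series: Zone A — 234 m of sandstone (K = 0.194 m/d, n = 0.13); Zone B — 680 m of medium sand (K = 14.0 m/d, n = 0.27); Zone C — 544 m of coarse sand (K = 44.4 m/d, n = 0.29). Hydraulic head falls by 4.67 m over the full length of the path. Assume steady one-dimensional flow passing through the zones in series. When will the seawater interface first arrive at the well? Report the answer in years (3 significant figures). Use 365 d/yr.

276 years

Steady 1-D flow in series ⇒ the Darcy flux q is identical in every zone and the zone head losses add (resistances L/K in series).
Σ(L/K) = 234/0.194 + 680/14.0 + 544/44.4 = 1206 + 48.57 + 12.25 = 1267 d
q = ΔH / Σ(L/K) = 4.67 / 1267 = 0.003686 m/d (same in every zone)
Zone A: v = q/n = 0.003686/0.13 = 0.02835 m/d → t_A = 234/0.02835 = 8253 d
Zone B: v = q/n = 0.003686/0.27 = 0.01365 m/d → t_B = 680/0.01365 = 49810 d
Zone C: v = q/n = 0.003686/0.29 = 0.01271 m/d → t_C = 544/0.01271 = 42800 d
Total t = 8253 + 49810 + 42800 = 100900 d
   = 100900 / 365 = 276 yr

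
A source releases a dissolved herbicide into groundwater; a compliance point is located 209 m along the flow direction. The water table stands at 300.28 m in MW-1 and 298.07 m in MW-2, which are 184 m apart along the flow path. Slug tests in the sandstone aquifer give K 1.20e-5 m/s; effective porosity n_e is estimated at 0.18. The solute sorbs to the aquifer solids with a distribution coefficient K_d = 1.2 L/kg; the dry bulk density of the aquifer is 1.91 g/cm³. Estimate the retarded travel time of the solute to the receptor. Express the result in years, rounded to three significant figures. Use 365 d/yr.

114 years

Hydraulic gradient i = (300.28 − 298.07) / 184 = 2.21 / 184 = 0.01201
K = 1.20e-5 m/s × 86400 s/d = 1.037 m/d
Specific discharge q = 1.037 × 0.01201 = 0.01245 m/d
Seepage velocity v = q / n = 0.01245 / 0.18 = 0.06918 m/d
Retardation R = 1 + ρ_b·K_d/n = 1 + 1.91×1.2/0.18 = 13.73
Contaminant velocity v_c = v/R = 0.06918/13.73 = 0.005038 m/d
t = L/v_c = 209/0.005038 = 41490 d
   = 41490/365 = 114 yr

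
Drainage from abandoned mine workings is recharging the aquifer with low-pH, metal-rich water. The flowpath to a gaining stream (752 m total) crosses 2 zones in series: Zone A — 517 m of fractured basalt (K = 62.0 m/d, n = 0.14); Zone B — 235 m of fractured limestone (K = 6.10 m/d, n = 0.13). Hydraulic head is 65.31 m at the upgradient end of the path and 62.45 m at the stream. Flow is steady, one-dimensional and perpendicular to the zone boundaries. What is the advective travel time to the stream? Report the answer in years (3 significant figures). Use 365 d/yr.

4.62 years

Total head drop ΔH = 65.31 − 62.45 = 2.86 m
Steady 1-D flow in series ⇒ the Darcy flux q is identical in every zone and the zone head losses add (resistances L/K in series).
Σ(L/K) = 517/62.0 + 235/6.10 = 8.339 + 38.52 = 46.86 d
q = ΔH / Σ(L/K) = 2.86 / 46.86 = 0.06103 m/d (same in every zone)
Zone A: v = q/n = 0.06103/0.14 = 0.4359 m/d → t_A = 517/0.4359 = 1186 d
Zone B: v = q/n = 0.06103/0.13 = 0.4695 m/d → t_B = 235/0.4695 = 500.6 d
Total t = 1186 + 500.6 = 1687 d
   = 1687 / 365 = 4.62 yr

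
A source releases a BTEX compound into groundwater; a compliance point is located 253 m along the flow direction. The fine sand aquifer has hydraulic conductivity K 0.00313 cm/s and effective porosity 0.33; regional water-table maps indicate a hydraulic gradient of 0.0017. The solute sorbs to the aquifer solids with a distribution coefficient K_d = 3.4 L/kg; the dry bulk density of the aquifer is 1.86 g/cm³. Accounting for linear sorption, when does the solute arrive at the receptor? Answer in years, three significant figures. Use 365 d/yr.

K = 0.00313 cm/s × 864 = 2.704 m/d
q = Ki = 2.704 × 0.0017 = 0.004597 m/d
Seepage velocity v = q / n = 0.004597 / 0.33 = 0.01393 m/d
Retardation R = 1 + ρ_b·K_d/n = 1 + 1.86×3.4/0.33 = 20.16
Contaminant velocity v_c = v/R = 0.01393/20.16 = 6.909e-4 m/d
t = L/v_c = 253/6.909e-4 = 366200 d
   = 366200/365 = 1000 yr

1000 years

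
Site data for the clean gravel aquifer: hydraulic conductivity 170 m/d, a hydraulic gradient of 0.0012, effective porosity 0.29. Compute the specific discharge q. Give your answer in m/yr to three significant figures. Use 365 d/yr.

74.5 m/yr

Specific discharge q = 170 × 0.0012 = 0.2040 m/d
   = 0.2040 × 365 = 74.5 m/yr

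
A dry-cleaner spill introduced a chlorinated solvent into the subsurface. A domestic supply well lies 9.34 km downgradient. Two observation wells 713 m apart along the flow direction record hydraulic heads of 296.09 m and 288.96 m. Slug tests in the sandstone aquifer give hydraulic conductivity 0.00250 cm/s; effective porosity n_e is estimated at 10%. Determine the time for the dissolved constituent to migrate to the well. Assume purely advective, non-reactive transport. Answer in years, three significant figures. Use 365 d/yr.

118 years

Hydraulic gradient i = (296.09 − 288.96) / 713 = 7.13 / 713 = 0.01000
K = 0.00250 cm/s × 864 = 2.160 m/d
Darcy flux q = K·i = 2.160 × 0.01000 = 0.02160 m/d
Seepage velocity v = q / n = 0.02160 / 0.10 = 0.2160 m/d
L = 9.34 km = 9340 m
t = L / v = 9340 / 0.2160 = 43240 d
   = 43240 / 365 = 118 yr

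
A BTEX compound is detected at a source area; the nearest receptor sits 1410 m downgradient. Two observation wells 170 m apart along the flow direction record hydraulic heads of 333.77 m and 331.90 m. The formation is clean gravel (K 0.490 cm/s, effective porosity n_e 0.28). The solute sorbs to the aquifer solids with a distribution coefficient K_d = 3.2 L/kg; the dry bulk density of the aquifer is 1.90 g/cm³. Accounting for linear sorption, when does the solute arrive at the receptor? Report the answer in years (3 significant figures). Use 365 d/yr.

5.28 years

Hydraulic gradient i = (333.77 − 331.90) / 170 = 1.87 / 170 = 0.01100
K = 0.490 cm/s × 864 = 423.4 m/d
q = Ki = 423.4 × 0.01100 = 4.657 m/d
v_s = q/n_e = 4.657/0.28 = 16.63 m/d
Retardation R = 1 + ρ_b·K_d/n = 1 + 1.90×3.2/0.28 = 22.71
Contaminant velocity v_c = v/R = 16.63/22.71 = 0.7322 m/d
t = L/v_c = 1410/0.7322 = 1926 d
   = 1926/365 = 5.28 yr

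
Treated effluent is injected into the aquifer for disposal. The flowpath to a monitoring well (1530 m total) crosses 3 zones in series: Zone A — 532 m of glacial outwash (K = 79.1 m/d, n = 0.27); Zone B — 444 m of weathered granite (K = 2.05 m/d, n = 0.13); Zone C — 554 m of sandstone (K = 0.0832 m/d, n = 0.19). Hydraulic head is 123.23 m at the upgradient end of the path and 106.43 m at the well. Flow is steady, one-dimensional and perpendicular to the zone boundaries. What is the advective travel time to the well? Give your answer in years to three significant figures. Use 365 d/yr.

344 years

Total head drop ΔH = 123.23 − 106.43 = 16.80 m
Continuity: the same q passes through each zone, so ΔH = q·Σ(L_j/K_j) — the zones act as resistances in series.
Σ(L/K) = 532/79.1 + 444/2.05 + 554/0.0832 = 6.726 + 216.6 + 6659 = 6882 d
q = ΔH / Σ(L/K) = 16.80 / 6882 = 0.002441 m/d (same in every zone)
Zone A: v = q/n = 0.002441/0.27 = 0.009041 m/d → t_A = 532/0.009041 = 58840 d
Zone B: v = q/n = 0.002441/0.13 = 0.01878 m/d → t_B = 444/0.01878 = 23640 d
Zone C: v = q/n = 0.002441/0.19 = 0.01285 m/d → t_C = 554/0.01285 = 43120 d
Total t = 58840 + 23640 + 43120 = 125600 d
   = 125600 / 365 = 344 yr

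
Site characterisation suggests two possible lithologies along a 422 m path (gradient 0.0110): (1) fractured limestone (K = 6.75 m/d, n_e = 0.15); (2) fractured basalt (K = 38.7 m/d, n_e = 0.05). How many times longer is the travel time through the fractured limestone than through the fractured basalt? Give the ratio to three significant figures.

17.2

Unit 1 (fractured limestone): v = 6.75×0.011/0.15 = 0.4950 m/d, t = 422/0.4950 = 852.5 d
Unit 2 (fractured basalt): v = 38.7×0.011/0.05 = 8.514 m/d, t = 422/8.514 = 49.57 d
t(fractured limestone) / t(fractured basalt) = 852.5/49.57 = 17.2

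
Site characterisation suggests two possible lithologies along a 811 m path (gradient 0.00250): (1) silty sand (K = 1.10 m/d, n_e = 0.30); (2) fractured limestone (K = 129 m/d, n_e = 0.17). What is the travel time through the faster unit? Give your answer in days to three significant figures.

428 days

Unit 1 (silty sand): v = 1.10×0.0025/0.30 = 0.009167 m/d, t = 811/0.009167 = 88470 d
Unit 2 (fractured limestone): v = 129×0.0025/0.17 = 1.897 m/d, t = 811/1.897 = 427.5 d
Faster unit: t = 428 d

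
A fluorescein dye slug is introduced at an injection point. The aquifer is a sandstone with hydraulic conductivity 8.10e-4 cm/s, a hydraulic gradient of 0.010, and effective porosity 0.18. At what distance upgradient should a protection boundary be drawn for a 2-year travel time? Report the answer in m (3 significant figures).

K = 8.10e-4 cm/s × 864 = 0.6998 m/d
q = Ki = 0.6998 × 0.010 = 0.006998 m/d
Seepage velocity v = q / n = 0.006998 / 0.18 = 0.03888 m/d
T = 2 yr × 365 = 730 d
L = v × T = 0.03888 × 730 = 28.38 m

28.4 m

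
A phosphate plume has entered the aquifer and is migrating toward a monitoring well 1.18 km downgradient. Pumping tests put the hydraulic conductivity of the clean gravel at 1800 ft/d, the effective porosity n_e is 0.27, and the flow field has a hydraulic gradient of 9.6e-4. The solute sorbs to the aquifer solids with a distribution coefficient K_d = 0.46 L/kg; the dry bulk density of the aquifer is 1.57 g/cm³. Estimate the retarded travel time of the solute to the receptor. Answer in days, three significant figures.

K = 1800 ft/d × 0.3048 = 548.6 m/d
Specific discharge q = 548.6 × 9.6e-4 = 0.5267 m/d
v_s = q/n_e = 0.5267/0.27 = 1.951 m/d
Retardation R = 1 + ρ_b·K_d/n = 1 + 1.57×0.46/0.27 = 3.675
Contaminant velocity v_c = v/R = 1.951/3.675 = 0.5308 m/d
L = 1.18 km = 1180 m
t = L/v_c = 1180/0.5308 = 2223 d

2220 days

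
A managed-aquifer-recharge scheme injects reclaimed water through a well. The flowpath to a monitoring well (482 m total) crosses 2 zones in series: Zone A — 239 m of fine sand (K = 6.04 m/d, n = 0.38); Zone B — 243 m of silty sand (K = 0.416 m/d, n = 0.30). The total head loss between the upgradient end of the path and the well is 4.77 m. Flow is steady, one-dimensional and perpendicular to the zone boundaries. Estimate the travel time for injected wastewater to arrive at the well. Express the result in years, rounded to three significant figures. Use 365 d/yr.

58.7 years

Steady 1-D flow in series ⇒ the Darcy flux q is identical in every zone and the zone head losses add (resistances L/K in series).
Σ(L/K) = 239/6.04 + 243/0.416 = 39.57 + 584.1 = 623.7 d
q = ΔH / Σ(L/K) = 4.77 / 623.7 = 0.007648 m/d (same in every zone)
Zone A: v = q/n = 0.007648/0.38 = 0.02013 m/d → t_A = 239/0.02013 = 11880 d
Zone B: v = q/n = 0.007648/0.30 = 0.02549 m/d → t_B = 243/0.02549 = 9532 d
Total t = 11880 + 9532 = 21410 d
   = 21410 / 365 = 58.7 yr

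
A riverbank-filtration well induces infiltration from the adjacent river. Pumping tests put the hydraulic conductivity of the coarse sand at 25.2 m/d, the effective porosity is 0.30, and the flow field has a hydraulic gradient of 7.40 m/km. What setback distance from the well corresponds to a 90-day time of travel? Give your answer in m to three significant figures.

55.9 m

Darcy flux q = K·i = 25.2 × 0.0074 = 0.1865 m/d
v_s = q/n_e = 0.1865/0.30 = 0.6216 m/d
L = v × T = 0.6216 × 90 = 55.94 m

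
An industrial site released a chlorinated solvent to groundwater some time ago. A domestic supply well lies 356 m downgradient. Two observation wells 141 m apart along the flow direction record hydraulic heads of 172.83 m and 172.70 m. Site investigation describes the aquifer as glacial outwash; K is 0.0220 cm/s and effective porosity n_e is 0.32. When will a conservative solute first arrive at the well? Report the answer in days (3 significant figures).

6500 days

Hydraulic gradient i = (172.83 − 172.70) / 141 = 0.13 / 141 = 9.220e-4
K = 0.0220 cm/s × 864 = 19.01 m/d
q = Ki = 19.01 × 9.220e-4 = 0.01753 m/d
v = Ki/n = 19.01·9.220e-4/0.32 = 0.05477 m/d
t = L / v = 356 / 0.05477 = 6500 d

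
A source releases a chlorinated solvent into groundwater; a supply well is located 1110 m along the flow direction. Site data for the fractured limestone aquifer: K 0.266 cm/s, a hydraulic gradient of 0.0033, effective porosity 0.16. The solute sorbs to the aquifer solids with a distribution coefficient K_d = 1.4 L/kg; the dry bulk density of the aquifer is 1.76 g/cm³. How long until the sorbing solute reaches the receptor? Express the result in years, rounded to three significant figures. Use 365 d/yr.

10.5 years

K = 0.266 cm/s × 864 = 229.8 m/d
q = Ki = 229.8 × 0.0033 = 0.7584 m/d
v_s = q/n_e = 0.7584/0.16 = 4.740 m/d
Retardation R = 1 + ρ_b·K_d/n = 1 + 1.76×1.4/0.16 = 16.40
Contaminant velocity v_c = v/R = 4.740/16.40 = 0.2890 m/d
t = L/v_c = 1110/0.2890 = 3840 d
   = 3840/365 = 10.5 yr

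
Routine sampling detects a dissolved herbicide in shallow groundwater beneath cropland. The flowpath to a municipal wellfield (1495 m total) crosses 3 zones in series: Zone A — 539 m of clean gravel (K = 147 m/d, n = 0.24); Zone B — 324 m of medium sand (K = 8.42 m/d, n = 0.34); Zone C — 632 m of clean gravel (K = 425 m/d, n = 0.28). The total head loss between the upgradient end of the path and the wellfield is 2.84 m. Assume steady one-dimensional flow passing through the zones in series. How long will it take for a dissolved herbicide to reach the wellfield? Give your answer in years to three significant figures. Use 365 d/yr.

Steady 1-D flow in series ⇒ the Darcy flux q is identical in every zone and the zone head losses add (resistances L/K in series).
Σ(L/K) = 539/147 + 324/8.42 + 632/425 = 3.667 + 38.48 + 1.487 = 43.63 d
q = ΔH / Σ(L/K) = 2.84 / 43.63 = 0.06509 m/d (same in every zone)
Zone A: v = q/n = 0.06509/0.24 = 0.2712 m/d → t_A = 539/0.2712 = 1987 d
Zone B: v = q/n = 0.06509/0.34 = 0.1914 m/d → t_B = 324/0.1914 = 1692 d
Zone C: v = q/n = 0.06509/0.28 = 0.2325 m/d → t_C = 632/0.2325 = 2719 d
Total t = 1987 + 1692 + 2719 = 6399 d
   = 6399 / 365 = 17.5 yr

17.5 years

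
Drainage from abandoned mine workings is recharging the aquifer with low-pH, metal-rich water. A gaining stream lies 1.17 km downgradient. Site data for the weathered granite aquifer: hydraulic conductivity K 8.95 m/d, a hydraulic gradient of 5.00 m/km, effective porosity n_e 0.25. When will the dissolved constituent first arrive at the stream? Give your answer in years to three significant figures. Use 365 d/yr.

17.9 years

Darcy flux q = K·i = 8.95 × 0.0050 = 0.04475 m/d
v = Ki/n = 8.95·0.0050/0.25 = 0.1790 m/d
L = 1.17 km = 1170 m
t = L / v = 1170 / 0.1790 = 6536 d
   = 6536 / 365 = 17.9 yr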